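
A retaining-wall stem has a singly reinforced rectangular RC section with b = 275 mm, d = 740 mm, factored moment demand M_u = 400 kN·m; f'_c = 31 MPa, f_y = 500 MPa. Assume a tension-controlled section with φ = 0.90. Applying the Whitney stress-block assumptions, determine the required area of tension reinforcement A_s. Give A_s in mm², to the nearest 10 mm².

M_n = M_u/φ = 400/0.90 = 444.444 kN·m.
With M_n = 0.85 f'_c a b (d − a/2), solve the quadratic for a:
a = d − √(d² − 2M_n/(0.85 f'_c b)) = 740 − √(740² − 2 × 444.444×10⁶/(0.85 × 31 × 275)) = 88.13 mm.
A_s = 0.85 f'_c a b / f_y = 0.85 × 31 × 88.13 × 275 / 500 = 1277.2 mm².

A_s ≈ 1280 mm²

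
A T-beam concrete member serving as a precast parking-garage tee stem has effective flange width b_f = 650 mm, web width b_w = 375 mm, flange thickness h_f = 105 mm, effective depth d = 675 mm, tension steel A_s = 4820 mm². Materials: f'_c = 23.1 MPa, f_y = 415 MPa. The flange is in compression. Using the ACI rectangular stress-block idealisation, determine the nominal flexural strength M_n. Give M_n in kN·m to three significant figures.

Tension: T = A_s f_y = 4820 × 415 = 2000300 N.
Try a within the flange: a = T/(0.85 f'_c b_f) = 2000300/(0.85 × 23.1 × 650) = 156.73 mm.
a = 156.73 > h_f = 105 mm: the block extends into the web. Split into flange-overhang and web parts.
C_f = 0.85 f'_c (b_f − b_w) h_f = 0.85 × 23.1 × (650 − 375) × 105 = 566961 N.
Remaining web compression depth: a_w = (T − C_f)/(0.85 f'_c b_w) = (2000300 − 566961)/(0.85 × 23.1 × 375) = 194.66 mm.
M_n = C_f(d − h_f/2) + (T − C_f)(d − a_w/2) = 566961 × (675 − 52.5) + 1433339 × (675 − 97.33) = 352.93 + 828.00 = 1180.93 × 10⁶ N·mm.
M_n = 1180.93 kN·m.

M_n ≈ 1180 kN·m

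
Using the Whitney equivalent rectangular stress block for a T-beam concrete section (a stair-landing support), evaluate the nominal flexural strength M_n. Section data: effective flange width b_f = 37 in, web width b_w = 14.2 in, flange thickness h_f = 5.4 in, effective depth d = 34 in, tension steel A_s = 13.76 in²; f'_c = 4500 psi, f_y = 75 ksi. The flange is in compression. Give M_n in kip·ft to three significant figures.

M_n ≈ 2580 kip·ft

Tension: T = A_s f_y = 13.76 × 75 = 1032 kips.
Try a within the flange: a = T/(0.85 f'_c b_f) = 1032/(0.85 × 4.5 × 37) = 7.292 in.
a = 7.292 > h_f = 5.4 in: the block extends into the web. Split into flange-overhang and web parts.
C_f = 0.85 f'_c (b_f − b_w) h_f = 0.85 × 4.5 × (37 − 14.2) × 5.4 = 470.9 kips.
Remaining web compression depth: a_w = (T − C_f)/(0.85 f'_c b_w) = (1032 − 470.9)/(0.85 × 4.5 × 14.2) = 10.330 in.
M_n = C_f(d − h_f/2) + (T − C_f)(d − a_w/2) = 470.9 × (34 − 2.7) + 561.1 × (34 − 5.165) = 14739.2 + 16179.3 = 30918.5 kip·in.
M_n = 30918.5/12 = 2576.54 kip·ft.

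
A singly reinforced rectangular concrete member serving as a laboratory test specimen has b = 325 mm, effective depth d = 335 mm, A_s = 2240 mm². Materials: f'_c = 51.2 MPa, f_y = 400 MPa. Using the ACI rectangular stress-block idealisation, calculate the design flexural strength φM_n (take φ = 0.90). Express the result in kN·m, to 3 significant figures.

T = A_s f_y = 2240 × 400 = 896000 N = 896 kN.
From C = T: a = T/(0.85 f'_c b) = 896000/(0.85 × 51.2 × 325) = 63.35 mm.
M_n = T(d − a/2) = 896 kN × (335 − 31.675) mm = 271.78 kN·m.
φM_n = 0.90 × 271.78 = 244.60 kN·m.

φM_n ≈ 245 kN·m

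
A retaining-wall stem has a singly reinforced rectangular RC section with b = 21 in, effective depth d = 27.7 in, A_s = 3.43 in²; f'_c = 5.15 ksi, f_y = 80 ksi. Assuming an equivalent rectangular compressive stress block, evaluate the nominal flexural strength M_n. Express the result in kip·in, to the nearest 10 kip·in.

T = A_s f_y = 3.43 × 80 = 274.4 kips.
a = T/(0.85 f'_c b) = 274.4/(0.85 × 5.15 × 21) = 2.985 in.
M_n = T(d − a/2) = 274.4 × (27.7 − 1.4925) = 7191.3 kip·in.

M_n ≈ 7190 kip·in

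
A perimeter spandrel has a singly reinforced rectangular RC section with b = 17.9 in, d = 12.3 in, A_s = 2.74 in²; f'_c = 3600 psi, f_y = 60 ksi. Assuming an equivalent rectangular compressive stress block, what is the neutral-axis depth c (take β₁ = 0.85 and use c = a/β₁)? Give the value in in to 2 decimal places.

T = A_s f_y = 2.74 × 60 = 164.4 kips.
a = T/(0.85 f'_c b) = 164.4/(0.85 × 3.6 × 17.9) = 3.0014 in.
With β₁ = 0.85, c = a/β₁ = 3.0014/0.85 = 3.53 in.

c ≈ 3.53 in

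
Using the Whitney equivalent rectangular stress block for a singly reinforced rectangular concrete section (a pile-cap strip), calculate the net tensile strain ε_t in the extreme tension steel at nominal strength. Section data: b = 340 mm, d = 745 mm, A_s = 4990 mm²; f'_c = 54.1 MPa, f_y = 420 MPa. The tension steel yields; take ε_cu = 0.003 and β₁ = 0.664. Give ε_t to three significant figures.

a = A_s f_y/(0.85 f'_c b) = 134.05 mm.
β₁ = 0.664, so c = a/β₁ = 134.05/0.664 = 201.88 mm.
From the linear strain diagram with ε_cu = 0.003: ε_t = 0.003 (d − c)/c = 0.003 × (745 − 201.88)/201.88 = 0.00807.
Since ε_t ≥ 0.005, the section is tension-controlled.

ε_t ≈ 0.00807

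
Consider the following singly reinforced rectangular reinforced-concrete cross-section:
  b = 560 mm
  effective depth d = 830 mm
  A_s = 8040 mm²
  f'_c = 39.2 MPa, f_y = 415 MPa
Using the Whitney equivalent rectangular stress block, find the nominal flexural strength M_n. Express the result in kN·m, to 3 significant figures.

M_n ≈ 2470 kN·m

T = A_s f_y = 8040 × 415 = 3336600 N = 3336.6 kN.
From C = T: a = T/(0.85 f'_c b) = 3336600/(0.85 × 39.2 × 560) = 178.82 mm.
M_n = T(d − a/2) = 3336.6 kN × (830 − 89.41) mm = 2471.05 kN·m.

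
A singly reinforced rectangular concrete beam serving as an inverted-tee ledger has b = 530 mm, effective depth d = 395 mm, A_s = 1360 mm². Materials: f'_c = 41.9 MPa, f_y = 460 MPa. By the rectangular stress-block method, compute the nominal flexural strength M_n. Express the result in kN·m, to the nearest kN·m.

T = A_s f_y = 1360 × 460 = 625600 N = 625.6 kN.
From C = T: a = T/(0.85 f'_c b) = 625600/(0.85 × 41.9 × 530) = 33.14 mm.
M_n = T(d − a/2) = 625.6 kN × (395 − 16.57) mm = 236.75 kN·m.

M_n ≈ 237 kN·m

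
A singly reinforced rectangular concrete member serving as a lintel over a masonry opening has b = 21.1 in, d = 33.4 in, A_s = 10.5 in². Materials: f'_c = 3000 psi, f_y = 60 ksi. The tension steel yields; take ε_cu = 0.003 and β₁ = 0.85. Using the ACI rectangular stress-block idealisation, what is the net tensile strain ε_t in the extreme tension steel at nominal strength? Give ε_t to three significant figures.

ε_t ≈ 0.00427

a = A_s f_y/(0.85 f'_c b) = 11.709 in.
β₁ = 0.85, so c = a/β₁ = 11.709/0.85 = 13.775 in.
From the linear strain diagram with ε_cu = 0.003: ε_t = 0.003 (d − c)/c = 0.003 × (33.4 − 13.775)/13.775 = 0.00427.
ε_t is between 0.004 and 0.005 — transition zone.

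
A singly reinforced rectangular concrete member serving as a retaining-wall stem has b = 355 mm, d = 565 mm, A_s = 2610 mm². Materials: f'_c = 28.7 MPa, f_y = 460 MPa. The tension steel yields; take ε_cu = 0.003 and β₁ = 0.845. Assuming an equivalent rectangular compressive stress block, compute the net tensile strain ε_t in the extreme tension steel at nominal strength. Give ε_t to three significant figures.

ε_t ≈ 0.00733

a = A_s f_y/(0.85 f'_c b) = 138.63 mm.
β₁ = 0.845, so c = a/β₁ = 138.63/0.845 = 164.06 mm.
From the linear strain diagram with ε_cu = 0.003: ε_t = 0.003 (d − c)/c = 0.003 × (565 − 164.06)/164.06 = 0.00733.
Since ε_t ≥ 0.005, the section is tension-controlled.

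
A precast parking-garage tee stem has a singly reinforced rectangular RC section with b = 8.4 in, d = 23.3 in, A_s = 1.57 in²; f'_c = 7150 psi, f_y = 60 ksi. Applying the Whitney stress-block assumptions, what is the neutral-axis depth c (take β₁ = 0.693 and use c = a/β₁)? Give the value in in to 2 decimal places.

T = A_s f_y = 1.57 × 60 = 94.2 kips.
a = T/(0.85 f'_c b) = 94.2/(0.85 × 7.15 × 8.4) = 1.8452 in.
With β₁ = 0.693, c = a/β₁ = 1.8452/0.693 = 2.66 in.

c ≈ 2.66 in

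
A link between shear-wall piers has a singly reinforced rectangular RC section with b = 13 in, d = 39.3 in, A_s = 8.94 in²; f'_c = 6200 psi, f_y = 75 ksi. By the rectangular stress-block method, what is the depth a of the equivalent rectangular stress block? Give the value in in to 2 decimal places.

a ≈ 9.79 in

T = A_s f_y = 8.94 × 75 = 670.5 kips.
a = T/(0.85 f'_c b) = 670.5/(0.85 × 6.2 × 13) = 9.79 in.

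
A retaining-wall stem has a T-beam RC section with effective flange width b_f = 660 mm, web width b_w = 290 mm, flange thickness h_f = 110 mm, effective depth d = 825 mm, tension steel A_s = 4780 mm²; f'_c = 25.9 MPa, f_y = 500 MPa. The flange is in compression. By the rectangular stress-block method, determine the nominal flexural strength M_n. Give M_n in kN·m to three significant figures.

M_n ≈ 1750 kN·m

Tension: T = A_s f_y = 4780 × 500 = 2390000 N.
Try a within the flange: a = T/(0.85 f'_c b_f) = 2390000/(0.85 × 25.9 × 660) = 164.49 mm.
a = 164.49 > h_f = 110 mm: the block extends into the web. Split into flange-overhang and web parts.
C_f = 0.85 f'_c (b_f − b_w) h_f = 0.85 × 25.9 × (660 − 290) × 110 = 896011 N.
Remaining web compression depth: a_w = (T − C_f)/(0.85 f'_c b_w) = (2390000 − 896011)/(0.85 × 25.9 × 290) = 234.01 mm.
M_n = C_f(d − h_f/2) + (T − C_f)(d − a_w/2) = 896011 × (825 − 55) + 1493989 × (825 − 117.005) = 689.93 + 1057.74 = 1747.67 × 10⁶ N·mm.
M_n = 1747.67 kN·m.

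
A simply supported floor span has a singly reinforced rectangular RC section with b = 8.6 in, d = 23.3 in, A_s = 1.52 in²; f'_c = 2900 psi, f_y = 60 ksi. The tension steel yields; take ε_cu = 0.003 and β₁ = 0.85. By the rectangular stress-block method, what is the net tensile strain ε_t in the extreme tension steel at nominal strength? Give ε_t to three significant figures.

ε_t ≈ 0.0108

a = A_s f_y/(0.85 f'_c b) = 4.302 in.
β₁ = 0.85, so c = a/β₁ = 4.302/0.85 = 5.061 in.
From the linear strain diagram with ε_cu = 0.003: ε_t = 0.003 (d − c)/c = 0.003 × (23.3 − 5.061)/5.061 = 0.0108.
Since ε_t ≥ 0.005, the section is tension-controlled.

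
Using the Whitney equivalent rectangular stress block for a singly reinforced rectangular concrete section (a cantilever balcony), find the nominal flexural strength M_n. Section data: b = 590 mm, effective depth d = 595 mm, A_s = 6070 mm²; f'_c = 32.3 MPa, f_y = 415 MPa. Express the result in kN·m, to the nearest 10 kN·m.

T = A_s f_y = 6070 × 415 = 2519050 N = 2519.05 kN.
From C = T: a = T/(0.85 f'_c b) = 2519050/(0.85 × 32.3 × 590) = 155.51 mm.
M_n = T(d − a/2) = 2519.05 kN × (595 − 77.755) mm = 1302.97 kN·m.

M_n ≈ 1300 kN·m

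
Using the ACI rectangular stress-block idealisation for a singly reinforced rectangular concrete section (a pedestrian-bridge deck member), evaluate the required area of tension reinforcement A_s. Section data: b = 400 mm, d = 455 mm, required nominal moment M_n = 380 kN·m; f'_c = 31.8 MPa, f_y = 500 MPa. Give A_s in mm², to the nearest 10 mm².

With M_n = 0.85 f'_c a b (d − a/2), solve the quadratic for a:
a = d − √(d² − 2M_n/(0.85 f'_c b)) = 455 − √(455² − 2 × 380×10⁶/(0.85 × 31.8 × 400)) = 85.23 mm.
A_s = 0.85 f'_c a b / f_y = 0.85 × 31.8 × 85.23 × 400 / 500 = 1843.0 mm².

A_s ≈ 1840 mm²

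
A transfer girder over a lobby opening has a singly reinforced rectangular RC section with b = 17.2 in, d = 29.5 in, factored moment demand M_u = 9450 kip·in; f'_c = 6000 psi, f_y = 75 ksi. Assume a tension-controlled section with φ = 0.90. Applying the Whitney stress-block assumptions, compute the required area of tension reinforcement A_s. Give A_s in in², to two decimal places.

A_s ≈ 5.13 in²

M_n = M_u/φ = 9450/0.90 = 10500 kip·in.
From M_n = 0.85 f'_c a b (d − a/2):
a = d − √(d² − 2M_n/(0.85 f'_c b)) = 29.5 − √(29.5² − 2 × 10500/(0.85 × 6 × 17.2)) = 4.383 in.
A_s = 0.85 f'_c a b / f_y = 0.85 × 6 × 4.383 × 17.2 / 75 = 5.126 in².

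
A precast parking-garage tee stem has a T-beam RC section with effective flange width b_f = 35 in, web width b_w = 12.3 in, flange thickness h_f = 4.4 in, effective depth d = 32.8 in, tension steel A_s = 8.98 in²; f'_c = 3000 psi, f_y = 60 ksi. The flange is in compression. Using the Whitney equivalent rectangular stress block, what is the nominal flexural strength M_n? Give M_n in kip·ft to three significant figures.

Tension: T = A_s f_y = 8.98 × 60 = 538.8 kips.
Try a within the flange: a = T/(0.85 f'_c b_f) = 538.8/(0.85 × 3 × 35) = 6.037 in.
a = 6.037 > h_f = 4.4 in: the block extends into the web. Split into flange-overhang and web parts.
C_f = 0.85 f'_c (b_f − b_w) h_f = 0.85 × 3 × (35 − 12.3) × 4.4 = 254.7 kips.
Remaining web compression depth: a_w = (T − C_f)/(0.85 f'_c b_w) = (538.8 − 254.7)/(0.85 × 3 × 12.3) = 9.058 in.
M_n = C_f(d − h_f/2) + (T − C_f)(d − a_w/2) = 254.7 × (32.8 − 2.2) + 284.1 × (32.8 − 4.529) = 7793.8 + 8031.8 = 15825.6 kip·in.
M_n = 15825.6/12 = 1318.80 kip·ft.

M_n ≈ 1320 kip·ft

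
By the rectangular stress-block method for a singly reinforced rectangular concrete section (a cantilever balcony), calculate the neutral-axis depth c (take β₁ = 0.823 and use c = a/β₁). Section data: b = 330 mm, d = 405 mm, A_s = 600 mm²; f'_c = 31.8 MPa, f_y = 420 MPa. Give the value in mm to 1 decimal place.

T = A_s f_y = 600 × 420 = 252000 N = 252 kN.
Setting C = 0.85 f'_c a b equal to T: a = 252000/(0.85 × 31.8 × 330) = 28.251 mm.
With β₁ = 0.823, c = a/β₁ = 28.251/0.823 = 34.3 mm.

c ≈ 34.3 mm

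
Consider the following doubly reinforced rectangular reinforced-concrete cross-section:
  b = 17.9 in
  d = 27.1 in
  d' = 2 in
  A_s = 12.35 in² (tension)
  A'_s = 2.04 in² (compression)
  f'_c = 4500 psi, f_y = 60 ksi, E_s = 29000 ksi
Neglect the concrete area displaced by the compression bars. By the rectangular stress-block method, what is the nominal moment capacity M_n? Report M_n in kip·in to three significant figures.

Assume both steels yield.
a = (A_s − A'_s) f_y/(0.85 f'_c b) = (12.35 − 2.04) × 60/(0.85 × 4.5 × 17.9) = 9.035 in.
c = a/β₁ = 9.035/0.825 = 10.952 in; ε'_s = 0.003(c − d')/c = 0.0025 ≥ ε_y = 0.0021, so the compression steel yields.
M_n = (A_s − A'_s) f_y (d − a/2) + A'_s f_y (d − d') = 618.6 × (27.1 − 4.5175) + 122.4 × (27.1 − 2) = 13969.5 + 3072.2 = 17041.7 kip·in.

M_n ≈ 17000 kip·in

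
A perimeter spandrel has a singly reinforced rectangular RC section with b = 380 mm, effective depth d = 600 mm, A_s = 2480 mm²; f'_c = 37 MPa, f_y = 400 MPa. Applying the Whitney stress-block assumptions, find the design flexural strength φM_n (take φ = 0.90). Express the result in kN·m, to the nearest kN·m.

T = A_s f_y = 2480 × 400 = 992000 N = 992 kN.
From C = T: a = T/(0.85 f'_c b) = 992000/(0.85 × 37 × 380) = 83.01 mm.
M_n = T(d − a/2) = 992 kN × (600 − 41.505) mm = 554.03 kN·m.
φM_n = 0.90 × 554.03 = 498.63 kN·m.

φM_n ≈ 499 kN·m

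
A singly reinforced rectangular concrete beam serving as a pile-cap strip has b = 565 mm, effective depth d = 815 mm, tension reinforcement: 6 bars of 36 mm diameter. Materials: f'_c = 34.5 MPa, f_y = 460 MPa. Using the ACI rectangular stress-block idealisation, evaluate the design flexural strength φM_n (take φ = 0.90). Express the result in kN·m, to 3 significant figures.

A_s = 6 × 1018 = 6108 mm².
T = A_s f_y = 6108 × 460 = 2809680 N = 2809.68 kN.
From C = T: a = T/(0.85 f'_c b) = 2809680/(0.85 × 34.5 × 565) = 169.58 mm.
M_n = T(d − a/2) = 2809.68 kN × (815 − 84.79) mm = 2051.66 kN·m.
φM_n = 0.90 × 2051.66 = 1846.49 kN·m.

φM_n ≈ 1850 kN·m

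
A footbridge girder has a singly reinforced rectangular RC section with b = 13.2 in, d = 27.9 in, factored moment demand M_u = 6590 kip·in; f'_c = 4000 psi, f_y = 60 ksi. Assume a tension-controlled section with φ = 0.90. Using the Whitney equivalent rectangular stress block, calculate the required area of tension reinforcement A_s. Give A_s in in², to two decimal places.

M_n = M_u/φ = 6590/0.90 = 7322.22 kip·in.
From M_n = 0.85 f'_c a b (d − a/2):
a = d − √(d² − 2M_n/(0.85 f'_c b)) = 27.9 − √(27.9² − 2 × 7322.22/(0.85 × 4 × 13.2)) = 6.637 in.
A_s = 0.85 f'_c a b / f_y = 0.85 × 4 × 6.637 × 13.2 / 60 = 4.964 in².

A_s ≈ 4.96 in²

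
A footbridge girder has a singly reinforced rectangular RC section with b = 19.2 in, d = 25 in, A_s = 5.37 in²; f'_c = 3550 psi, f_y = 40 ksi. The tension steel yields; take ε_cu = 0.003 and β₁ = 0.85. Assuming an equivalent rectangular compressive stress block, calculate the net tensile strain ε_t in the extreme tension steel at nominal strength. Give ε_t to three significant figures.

a = A_s f_y/(0.85 f'_c b) = 3.708 in.
β₁ = 0.85, so c = a/β₁ = 3.708/0.85 = 4.362 in.
From the linear strain diagram with ε_cu = 0.003: ε_t = 0.003 (d − c)/c = 0.003 × (25 − 4.362)/4.362 = 0.0142.
Since ε_t ≥ 0.005, the section is tension-controlled.

ε_t ≈ 0.0142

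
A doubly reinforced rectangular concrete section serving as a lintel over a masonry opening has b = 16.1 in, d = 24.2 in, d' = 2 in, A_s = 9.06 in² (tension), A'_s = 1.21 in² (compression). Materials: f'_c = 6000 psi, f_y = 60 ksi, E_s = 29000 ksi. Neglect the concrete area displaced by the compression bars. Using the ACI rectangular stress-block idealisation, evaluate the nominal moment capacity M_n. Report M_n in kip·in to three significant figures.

Assume both steels yield.
a = (A_s − A'_s) f_y/(0.85 f'_c b) = (9.06 − 1.21) × 60/(0.85 × 6 × 16.1) = 5.736 in.
c = a/β₁ = 5.736/0.75 = 7.648 in; ε'_s = 0.003(c − d')/c = 0.0022 ≥ ε_y = 0.0021, so the compression steel yields.
M_n = (A_s − A'_s) f_y (d − a/2) + A'_s f_y (d − d') = 471 × (24.2 − 2.868) + 72.6 × (24.2 − 2) = 10047.4 + 1611.7 = 11659.1 kip·in.

M_n ≈ 11700 kip·in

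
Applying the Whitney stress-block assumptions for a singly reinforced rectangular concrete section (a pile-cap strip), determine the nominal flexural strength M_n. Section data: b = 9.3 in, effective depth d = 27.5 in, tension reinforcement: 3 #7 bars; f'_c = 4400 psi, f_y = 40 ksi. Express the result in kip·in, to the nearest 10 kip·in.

A_s = 3 × 0.6 = 1.8 in².
T = A_s f_y = 1.8 × 40 = 72 kips.
a = T/(0.85 f'_c b) = 72/(0.85 × 4.4 × 9.3) = 2.070 in.
M_n = T(d − a/2) = 72 × (27.5 − 1.035) = 1905.5 kip·in.

M_n ≈ 1910 kip·in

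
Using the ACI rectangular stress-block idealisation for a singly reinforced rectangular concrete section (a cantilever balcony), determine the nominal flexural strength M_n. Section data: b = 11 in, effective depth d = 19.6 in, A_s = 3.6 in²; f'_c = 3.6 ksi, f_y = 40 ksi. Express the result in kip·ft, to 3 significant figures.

T = A_s f_y = 3.6 × 40 = 144 kips.
a = T/(0.85 f'_c b) = 144/(0.85 × 3.6 × 11) = 4.278 in.
M_n = T(d − a/2) = 144 × (19.6 − 2.139) = 2514.4 kip·in = 2514.4/12 = 209.53 kip·ft.

M_n ≈ 210 kip·ft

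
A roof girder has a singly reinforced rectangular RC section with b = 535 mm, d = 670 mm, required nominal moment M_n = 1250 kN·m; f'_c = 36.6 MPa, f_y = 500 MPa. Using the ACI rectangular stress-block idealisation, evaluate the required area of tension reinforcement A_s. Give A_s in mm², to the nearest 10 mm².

A_s ≈ 4110 mm²

With M_n = 0.85 f'_c a b (d − a/2), solve the quadratic for a:
a = d − √(d² − 2M_n/(0.85 f'_c b)) = 670 − √(670² − 2 × 1250×10⁶/(0.85 × 36.6 × 535)) = 123.47 mm.
A_s = 0.85 f'_c a b / f_y = 0.85 × 36.6 × 123.47 × 535 / 500 = 4110.0 mm².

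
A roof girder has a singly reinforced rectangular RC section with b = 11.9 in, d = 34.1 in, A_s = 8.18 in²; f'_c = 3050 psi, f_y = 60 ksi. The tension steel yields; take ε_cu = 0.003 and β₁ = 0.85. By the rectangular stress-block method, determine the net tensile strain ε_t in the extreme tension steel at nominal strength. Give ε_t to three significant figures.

ε_t ≈ 0.00247

a = A_s f_y/(0.85 f'_c b) = 15.909 in.
β₁ = 0.85, so c = a/β₁ = 15.909/0.85 = 18.716 in.
From the linear strain diagram with ε_cu = 0.003: ε_t = 0.003 (d − c)/c = 0.003 × (34.1 − 18.716)/18.716 = 0.00247.
ε_t < 0.004 — the section is over-reinforced for flexure under ACI limits.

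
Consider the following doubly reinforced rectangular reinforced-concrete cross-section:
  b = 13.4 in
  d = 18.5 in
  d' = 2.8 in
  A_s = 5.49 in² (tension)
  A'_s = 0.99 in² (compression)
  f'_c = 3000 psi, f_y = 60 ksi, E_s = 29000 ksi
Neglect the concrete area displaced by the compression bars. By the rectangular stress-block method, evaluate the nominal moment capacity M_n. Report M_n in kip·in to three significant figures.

Assume both steels yield.
a = (A_s − A'_s) f_y/(0.85 f'_c b) = (5.49 − 0.99) × 60/(0.85 × 3 × 13.4) = 7.902 in.
c = a/β₁ = 7.902/0.85 = 9.296 in; ε'_s = 0.003(c − d')/c = 0.0021 ≥ ε_y = 0.0021, so the compression steel yields.
M_n = (A_s − A'_s) f_y (d − a/2) + A'_s f_y (d − d') = 270 × (18.5 − 3.951) + 59.4 × (18.5 − 2.8) = 3928.2 + 932.6 = 4860.8 kip·in.

M_n ≈ 4860 kip·in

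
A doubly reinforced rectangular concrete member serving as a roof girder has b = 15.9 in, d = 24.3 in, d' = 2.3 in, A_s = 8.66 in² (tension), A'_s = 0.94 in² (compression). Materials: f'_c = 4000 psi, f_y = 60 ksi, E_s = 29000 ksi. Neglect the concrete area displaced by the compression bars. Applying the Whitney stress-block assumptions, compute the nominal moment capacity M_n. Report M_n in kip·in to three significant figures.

Assume both steels yield.
a = (A_s − A'_s) f_y/(0.85 f'_c b) = (8.66 − 0.94) × 60/(0.85 × 4 × 15.9) = 8.568 in.
c = a/β₁ = 8.568/0.85 = 10.080 in; ε'_s = 0.003(c − d')/c = 0.0023 ≥ ε_y = 0.0021, so the compression steel yields.
M_n = (A_s − A'_s) f_y (d − a/2) + A'_s f_y (d − d') = 463.2 × (24.3 − 4.284) + 56.4 × (24.3 − 2.3) = 9271.4 + 1240.8 = 10512.2 kip·in.

M_n ≈ 10500 kip·in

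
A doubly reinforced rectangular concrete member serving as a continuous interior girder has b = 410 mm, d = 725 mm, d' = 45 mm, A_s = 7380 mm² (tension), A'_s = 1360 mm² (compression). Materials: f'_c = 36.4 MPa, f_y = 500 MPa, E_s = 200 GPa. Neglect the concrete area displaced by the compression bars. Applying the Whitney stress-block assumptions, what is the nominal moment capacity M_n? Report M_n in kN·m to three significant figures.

M_n ≈ 2290 kN·m

Assume both tension and compression steel yield.
Net tension couple steel: A_s − A'_s = 6020 mm².
a = (A_s − A'_s) f_y / (0.85 f'_c b) = 3010000/(0.85 × 36.4 × 410) = 237.28 mm.
c = a/β₁ = 237.28/0.79 = 300.35 mm; ε'_s = 0.003(c − d')/c = 0.0026 ≥ f_y/E_s = 0.0025, so compression steel does yield.
M_n = (A_s − A'_s) f_y (d − a/2) + A'_s f_y (d − d') = [3010000 × (725 − 118.64) + 680000 × (725 − 45)] × 10⁻⁶ = 1825.14 + 462.40 = 2287.54 kN·m.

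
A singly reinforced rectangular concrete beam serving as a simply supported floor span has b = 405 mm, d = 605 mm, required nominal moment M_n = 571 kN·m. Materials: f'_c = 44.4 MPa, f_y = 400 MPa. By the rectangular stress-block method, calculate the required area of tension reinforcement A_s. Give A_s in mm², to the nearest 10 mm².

With M_n = 0.85 f'_c a b (d − a/2), solve the quadratic for a:
a = d − √(d² − 2M_n/(0.85 f'_c b)) = 605 − √(605² − 2 × 571×10⁶/(0.85 × 44.4 × 405)) = 65.27 mm.
A_s = 0.85 f'_c a b / f_y = 0.85 × 44.4 × 65.27 × 405 / 400 = 2494.1 mm².

A_s ≈ 2490 mm²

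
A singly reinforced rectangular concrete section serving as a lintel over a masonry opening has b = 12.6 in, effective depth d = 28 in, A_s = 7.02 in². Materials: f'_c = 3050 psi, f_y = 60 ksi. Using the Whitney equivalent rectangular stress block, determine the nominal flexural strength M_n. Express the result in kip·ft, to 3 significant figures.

T = A_s f_y = 7.02 × 60 = 421.2 kips.
a = T/(0.85 f'_c b) = 421.2/(0.85 × 3.05 × 12.6) = 12.894 in.
M_n = T(d − a/2) = 421.2 × (28 − 6.447) = 9078.1 kip·in = 9078.1/12 = 756.51 kip·ft.

M_n ≈ 757 kip·ft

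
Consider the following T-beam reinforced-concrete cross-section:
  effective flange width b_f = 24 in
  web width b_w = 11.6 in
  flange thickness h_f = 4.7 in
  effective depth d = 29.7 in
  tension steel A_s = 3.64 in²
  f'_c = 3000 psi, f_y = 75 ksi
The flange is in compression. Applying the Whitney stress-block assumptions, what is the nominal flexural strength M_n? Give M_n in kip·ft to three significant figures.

Tension: T = A_s f_y = 3.64 × 75 = 273 kips.
Try a within the flange: a = T/(0.85 f'_c b_f) = 273/(0.85 × 3 × 24) = 4.461 in.
Since a = 4.461 ≤ h_f = 4.7 in, the stress block lies entirely in the flange; analyse as a rectangular beam of width b_f.
M_n = T(d − a/2) = 273 × (29.7 − 2.2305) = 7499.2 kip·in.
M_n = 7499.2/12 = 624.93 kip·ft.

M_n ≈ 625 kip·ft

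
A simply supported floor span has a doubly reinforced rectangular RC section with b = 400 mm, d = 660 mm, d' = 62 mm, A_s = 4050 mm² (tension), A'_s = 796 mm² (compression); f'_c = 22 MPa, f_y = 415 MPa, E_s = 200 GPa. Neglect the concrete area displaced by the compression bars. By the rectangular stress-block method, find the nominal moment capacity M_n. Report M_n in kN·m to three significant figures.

Assume both tension and compression steel yield.
Net tension couple steel: A_s − A'_s = 3254 mm².
a = (A_s − A'_s) f_y / (0.85 f'_c b) = 1350410/(0.85 × 22 × 400) = 180.54 mm.
c = a/β₁ = 180.54/0.85 = 212.40 mm; ε'_s = 0.003(c − d')/c = 0.0021 ≥ f_y/E_s = 0.0021, so compression steel does yield.
M_n = (A_s − A'_s) f_y (d − a/2) + A'_s f_y (d − d') = [1350410 × (660 − 90.27) + 330340 × (660 − 62)] × 10⁻⁶ = 769.37 + 197.54 = 966.91 kN·m.

M_n ≈ 967 kN·m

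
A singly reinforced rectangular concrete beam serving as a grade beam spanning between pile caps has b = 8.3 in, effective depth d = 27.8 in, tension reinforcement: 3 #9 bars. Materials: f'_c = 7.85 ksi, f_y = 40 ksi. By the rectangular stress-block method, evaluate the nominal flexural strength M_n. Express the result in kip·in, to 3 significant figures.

M_n ≈ 3210 kip·in

A_s = 3 × 1 = 3 in².
T = A_s f_y = 3 × 40 = 120 kips.
a = T/(0.85 f'_c b) = 120/(0.85 × 7.85 × 8.3) = 2.167 in.
M_n = T(d − a/2) = 120 × (27.8 − 1.0835) = 3206.0 kip·in.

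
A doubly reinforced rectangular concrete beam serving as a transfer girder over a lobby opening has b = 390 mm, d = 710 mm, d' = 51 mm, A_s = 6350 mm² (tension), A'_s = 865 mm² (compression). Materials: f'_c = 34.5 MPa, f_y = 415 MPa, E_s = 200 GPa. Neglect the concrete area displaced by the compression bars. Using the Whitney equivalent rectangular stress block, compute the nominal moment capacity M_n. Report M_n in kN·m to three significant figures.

Assume both tension and compression steel yield.
Net tension couple steel: A_s − A'_s = 5485 mm².
a = (A_s − A'_s) f_y / (0.85 f'_c b) = 2276275/(0.85 × 34.5 × 390) = 199.03 mm.
c = a/β₁ = 199.03/0.804 = 247.55 mm; ε'_s = 0.003(c − d')/c = 0.0024 ≥ f_y/E_s = 0.0021, so compression steel does yield.
M_n = (A_s − A'_s) f_y (d − a/2) + A'_s f_y (d − d') = [2276275 × (710 − 99.515) + 358975 × (710 − 51)] × 10⁻⁶ = 1389.63 + 236.56 = 1626.19 kN·m.

M_n ≈ 1630 kN·m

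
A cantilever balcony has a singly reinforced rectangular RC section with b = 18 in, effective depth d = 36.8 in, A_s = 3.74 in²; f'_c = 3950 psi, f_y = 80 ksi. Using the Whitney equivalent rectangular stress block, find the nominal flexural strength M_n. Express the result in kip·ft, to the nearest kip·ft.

M_n ≈ 856 kip·ft

T = A_s f_y = 3.74 × 80 = 299.2 kips.
a = T/(0.85 f'_c b) = 299.2/(0.85 × 3.95 × 18) = 4.951 in.
M_n = T(d − a/2) = 299.2 × (36.8 − 2.4755) = 10269.9 kip·in = 10269.9/12 = 855.83 kip·ft.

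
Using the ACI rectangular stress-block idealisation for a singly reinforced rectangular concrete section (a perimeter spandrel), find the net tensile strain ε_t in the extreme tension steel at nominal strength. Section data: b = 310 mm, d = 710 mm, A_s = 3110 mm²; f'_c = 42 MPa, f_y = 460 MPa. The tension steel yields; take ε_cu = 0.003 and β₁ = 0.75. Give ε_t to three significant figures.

ε_t ≈ 0.00936

a = A_s f_y/(0.85 f'_c b) = 129.27 mm.
β₁ = 0.75, so c = a/β₁ = 129.27/0.75 = 172.36 mm.
From the linear strain diagram with ε_cu = 0.003: ε_t = 0.003 (d − c)/c = 0.003 × (710 − 172.36)/172.36 = 0.00936.
Since ε_t ≥ 0.005, the section is tension-controlled.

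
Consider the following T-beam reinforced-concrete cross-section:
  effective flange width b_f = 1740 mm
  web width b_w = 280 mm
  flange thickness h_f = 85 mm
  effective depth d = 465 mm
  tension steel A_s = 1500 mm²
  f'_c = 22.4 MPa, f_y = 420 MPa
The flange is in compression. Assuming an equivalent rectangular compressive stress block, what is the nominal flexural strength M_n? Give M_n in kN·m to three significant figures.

M_n ≈ 287 kN·m

Tension: T = A_s f_y = 1500 × 420 = 630000 N.
Try a within the flange: a = T/(0.85 f'_c b_f) = 630000/(0.85 × 22.4 × 1740) = 19.02 mm.
Since a = 19.02 ≤ h_f = 85 mm, the stress block lies entirely in the flange; analyse as a rectangular beam of width b_f.
M_n = T(d − a/2) = 630000 × (465 − 9.51) = 286.96 × 10⁶ N·mm.
M_n = 286.96 kN·m.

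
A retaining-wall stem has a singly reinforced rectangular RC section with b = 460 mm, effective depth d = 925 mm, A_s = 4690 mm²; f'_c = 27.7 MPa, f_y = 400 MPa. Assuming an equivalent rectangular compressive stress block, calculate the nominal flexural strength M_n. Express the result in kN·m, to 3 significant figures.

M_n ≈ 1570 kN·m

T = A_s f_y = 4690 × 400 = 1876000 N = 1876 kN.
From C = T: a = T/(0.85 f'_c b) = 1876000/(0.85 × 27.7 × 460) = 173.21 mm.
M_n = T(d − a/2) = 1876 kN × (925 − 86.605) mm = 1572.83 kN·m.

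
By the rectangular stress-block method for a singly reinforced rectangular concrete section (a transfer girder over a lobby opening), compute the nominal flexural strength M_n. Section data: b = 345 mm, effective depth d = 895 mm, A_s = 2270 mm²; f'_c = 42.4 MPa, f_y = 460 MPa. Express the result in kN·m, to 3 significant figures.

T = A_s f_y = 2270 × 460 = 1044200 N = 1044.2 kN.
From C = T: a = T/(0.85 f'_c b) = 1044200/(0.85 × 42.4 × 345) = 83.98 mm.
M_n = T(d − a/2) = 1044.2 kN × (895 − 41.99) mm = 890.71 kN·m.

M_n ≈ 891 kN·m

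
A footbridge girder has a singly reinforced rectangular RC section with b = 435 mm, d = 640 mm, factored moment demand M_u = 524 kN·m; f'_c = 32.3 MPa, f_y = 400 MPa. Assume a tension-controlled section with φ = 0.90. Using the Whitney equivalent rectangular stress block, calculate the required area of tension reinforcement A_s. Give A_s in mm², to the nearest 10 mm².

A_s ≈ 2430 mm²

M_n = M_u/φ = 524/0.90 = 582.222 kN·m.
With M_n = 0.85 f'_c a b (d − a/2), solve the quadratic for a:
a = d − √(d² − 2M_n/(0.85 f'_c b)) = 640 − √(640² − 2 × 582.222×10⁶/(0.85 × 32.3 × 435)) = 81.34 mm.
A_s = 0.85 f'_c a b / f_y = 0.85 × 32.3 × 81.34 × 435 / 400 = 2428.6 mm².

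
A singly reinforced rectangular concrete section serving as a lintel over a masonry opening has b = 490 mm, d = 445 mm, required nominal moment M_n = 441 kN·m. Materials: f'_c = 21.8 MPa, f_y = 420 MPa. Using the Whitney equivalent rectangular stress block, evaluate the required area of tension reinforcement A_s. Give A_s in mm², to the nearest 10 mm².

A_s ≈ 2750 mm²

With M_n = 0.85 f'_c a b (d − a/2), solve the quadratic for a:
a = d − √(d² − 2M_n/(0.85 f'_c b)) = 445 − √(445² − 2 × 441×10⁶/(0.85 × 21.8 × 490)) = 127.38 mm.
A_s = 0.85 f'_c a b / f_y = 0.85 × 21.8 × 127.38 × 490 / 420 = 2753.7 mm².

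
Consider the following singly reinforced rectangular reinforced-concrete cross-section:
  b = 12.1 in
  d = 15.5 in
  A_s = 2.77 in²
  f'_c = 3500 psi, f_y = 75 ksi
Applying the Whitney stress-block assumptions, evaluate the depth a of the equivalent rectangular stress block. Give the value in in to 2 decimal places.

T = A_s f_y = 2.77 × 75 = 207.75 kips.
a = T/(0.85 f'_c b) = 207.75/(0.85 × 3.5 × 12.1) = 5.77 in.

a ≈ 5.77 in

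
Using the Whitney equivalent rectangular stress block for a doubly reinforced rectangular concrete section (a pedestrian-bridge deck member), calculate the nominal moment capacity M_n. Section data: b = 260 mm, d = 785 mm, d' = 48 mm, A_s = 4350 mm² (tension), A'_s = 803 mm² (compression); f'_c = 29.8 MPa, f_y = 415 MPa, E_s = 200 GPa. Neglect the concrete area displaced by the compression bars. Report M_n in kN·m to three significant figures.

M_n ≈ 1240 kN·m

Assume both tension and compression steel yield.
Net tension couple steel: A_s − A'_s = 3547 mm².
a = (A_s − A'_s) f_y / (0.85 f'_c b) = 1472005/(0.85 × 29.8 × 260) = 223.51 mm.
c = a/β₁ = 223.51/0.837 = 267.04 mm; ε'_s = 0.003(c − d')/c = 0.0025 ≥ f_y/E_s = 0.0021, so compression steel does yield.
M_n = (A_s − A'_s) f_y (d − a/2) + A'_s f_y (d − d') = [1472005 × (785 − 111.755) + 333245 × (785 − 48)] × 10⁻⁶ = 991.02 + 245.60 = 1236.62 kN·m.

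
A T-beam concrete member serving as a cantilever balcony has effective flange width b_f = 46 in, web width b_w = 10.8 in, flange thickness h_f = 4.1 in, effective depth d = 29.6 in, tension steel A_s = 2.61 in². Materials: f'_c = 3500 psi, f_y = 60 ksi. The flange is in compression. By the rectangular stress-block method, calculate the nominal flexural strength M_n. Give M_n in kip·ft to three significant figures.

Tension: T = A_s f_y = 2.61 × 60 = 156.6 kips.
Try a within the flange: a = T/(0.85 f'_c b_f) = 156.6/(0.85 × 3.5 × 46) = 1.144 in.
Since a = 1.144 ≤ h_f = 4.1 in, the stress block lies entirely in the flange; analyse as a rectangular beam of width b_f.
M_n = T(d − a/2) = 156.6 × (29.6 − 0.572) = 4545.8 kip·in.
M_n = 4545.8/12 = 378.82 kip·ft.

M_n ≈ 379 kip·ft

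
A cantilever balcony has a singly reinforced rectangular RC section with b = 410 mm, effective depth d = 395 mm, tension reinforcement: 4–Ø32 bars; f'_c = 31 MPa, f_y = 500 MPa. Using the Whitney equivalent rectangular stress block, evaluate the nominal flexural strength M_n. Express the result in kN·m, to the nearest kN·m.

A_s = 4 × 804 = 3216 mm².
T = A_s f_y = 3216 × 500 = 1608000 N = 1608 kN.
From C = T: a = T/(0.85 f'_c b) = 1608000/(0.85 × 31 × 410) = 148.84 mm.
M_n = T(d − a/2) = 1608 kN × (395 − 74.42) mm = 515.49 kN·m.

M_n ≈ 515 kN·m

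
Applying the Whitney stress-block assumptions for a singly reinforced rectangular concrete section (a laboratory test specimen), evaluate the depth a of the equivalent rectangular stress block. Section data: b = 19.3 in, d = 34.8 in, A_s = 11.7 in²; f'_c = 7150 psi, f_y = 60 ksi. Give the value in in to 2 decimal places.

T = A_s f_y = 11.7 × 60 = 702 kips.
a = T/(0.85 f'_c b) = 702/(0.85 × 7.15 × 19.3) = 5.98 in.

a ≈ 5.98 in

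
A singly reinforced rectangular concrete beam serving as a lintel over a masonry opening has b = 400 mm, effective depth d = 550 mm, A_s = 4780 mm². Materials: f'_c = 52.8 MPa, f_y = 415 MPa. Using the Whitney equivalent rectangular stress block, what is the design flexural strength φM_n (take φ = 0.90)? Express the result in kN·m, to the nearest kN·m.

φM_n ≈ 883 kN·m

T = A_s f_y = 4780 × 415 = 1983700 N = 1983.7 kN.
From C = T: a = T/(0.85 f'_c b) = 1983700/(0.85 × 52.8 × 400) = 110.50 mm.
M_n = T(d − a/2) = 1983.7 kN × (550 − 55.25) mm = 981.44 kN·m.
φM_n = 0.90 × 981.44 = 883.30 kN·m.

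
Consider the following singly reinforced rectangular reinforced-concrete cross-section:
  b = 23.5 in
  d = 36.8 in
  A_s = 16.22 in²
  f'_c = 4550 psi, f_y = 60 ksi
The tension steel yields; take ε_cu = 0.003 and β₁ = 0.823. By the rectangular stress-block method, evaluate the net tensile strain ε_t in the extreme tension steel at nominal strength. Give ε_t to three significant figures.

a = A_s f_y/(0.85 f'_c b) = 10.708 in.
β₁ = 0.823, so c = a/β₁ = 10.708/0.823 = 13.011 in.
From the linear strain diagram with ε_cu = 0.003: ε_t = 0.003 (d − c)/c = 0.003 × (36.8 − 13.011)/13.011 = 0.00549.
Since ε_t ≥ 0.005, the section is tension-controlled.

ε_t ≈ 0.00549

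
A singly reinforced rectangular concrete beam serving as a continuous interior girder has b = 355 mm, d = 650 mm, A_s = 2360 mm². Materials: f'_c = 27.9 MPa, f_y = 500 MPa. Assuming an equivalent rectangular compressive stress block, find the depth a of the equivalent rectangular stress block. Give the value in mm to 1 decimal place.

T = A_s f_y = 2360 × 500 = 1180000 N = 1180 kN.
Setting C = 0.85 f'_c a b equal to T: a = 1180000/(0.85 × 27.9 × 355) = 140.2 mm.

a ≈ 140.2 mm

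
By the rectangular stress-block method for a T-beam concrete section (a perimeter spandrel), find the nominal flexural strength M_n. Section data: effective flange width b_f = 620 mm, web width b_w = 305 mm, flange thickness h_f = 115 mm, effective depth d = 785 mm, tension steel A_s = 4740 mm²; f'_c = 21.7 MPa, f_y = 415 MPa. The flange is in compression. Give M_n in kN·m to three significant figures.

M_n ≈ 1360 kN·m

Tension: T = A_s f_y = 4740 × 415 = 1967100 N.
Try a within the flange: a = T/(0.85 f'_c b_f) = 1967100/(0.85 × 21.7 × 620) = 172.01 mm.
a = 172.01 > h_f = 115 mm: the block extends into the web. Split into flange-overhang and web parts.
C_f = 0.85 f'_c (b_f − b_w) h_f = 0.85 × 21.7 × (620 − 305) × 115 = 668170 N.
Remaining web compression depth: a_w = (T − C_f)/(0.85 f'_c b_w) = (1967100 − 668170)/(0.85 × 21.7 × 305) = 230.89 mm.
M_n = C_f(d − h_f/2) + (T − C_f)(d − a_w/2) = 668170 × (785 − 57.5) + 1298930 × (785 − 115.445) = 486.09 + 869.71 = 1355.80 × 10⁶ N·mm.
M_n = 1355.80 kN·m.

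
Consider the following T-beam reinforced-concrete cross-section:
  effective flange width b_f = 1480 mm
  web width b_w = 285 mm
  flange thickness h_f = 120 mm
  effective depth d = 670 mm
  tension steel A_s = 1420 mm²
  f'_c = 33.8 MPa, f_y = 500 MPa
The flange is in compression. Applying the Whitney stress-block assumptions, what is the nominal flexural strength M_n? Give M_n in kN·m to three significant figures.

Tension: T = A_s f_y = 1420 × 500 = 710000 N.
Try a within the flange: a = T/(0.85 f'_c b_f) = 710000/(0.85 × 33.8 × 1480) = 16.70 mm.
Since a = 16.70 ≤ h_f = 120 mm, the stress block lies entirely in the flange; analyse as a rectangular beam of width b_f.
M_n = T(d − a/2) = 710000 × (670 − 8.35) = 469.77 × 10⁶ N·mm.
M_n = 469.77 kN·m.

M_n ≈ 470 kN·m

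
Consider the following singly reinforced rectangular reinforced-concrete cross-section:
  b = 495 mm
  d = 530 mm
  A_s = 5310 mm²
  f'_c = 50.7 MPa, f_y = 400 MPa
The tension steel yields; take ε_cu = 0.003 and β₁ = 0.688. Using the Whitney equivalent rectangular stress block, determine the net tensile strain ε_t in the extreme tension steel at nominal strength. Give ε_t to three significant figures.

ε_t ≈ 0.00799

a = A_s f_y/(0.85 f'_c b) = 99.57 mm.
β₁ = 0.688, so c = a/β₁ = 99.57/0.688 = 144.72 mm.
From the linear strain diagram with ε_cu = 0.003: ε_t = 0.003 (d − c)/c = 0.003 × (530 − 144.72)/144.72 = 0.00799.
Since ε_t ≥ 0.005, the section is tension-controlled.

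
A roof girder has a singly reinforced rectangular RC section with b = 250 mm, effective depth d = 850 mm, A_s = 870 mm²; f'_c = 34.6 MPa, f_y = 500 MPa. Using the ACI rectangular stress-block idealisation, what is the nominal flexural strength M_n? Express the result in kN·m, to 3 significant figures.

M_n ≈ 357 kN·m

T = A_s f_y = 870 × 500 = 435000 N = 435 kN.
From C = T: a = T/(0.85 f'_c b) = 435000/(0.85 × 34.6 × 250) = 59.16 mm.
M_n = T(d − a/2) = 435 kN × (850 − 29.58) mm = 356.88 kN·m.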